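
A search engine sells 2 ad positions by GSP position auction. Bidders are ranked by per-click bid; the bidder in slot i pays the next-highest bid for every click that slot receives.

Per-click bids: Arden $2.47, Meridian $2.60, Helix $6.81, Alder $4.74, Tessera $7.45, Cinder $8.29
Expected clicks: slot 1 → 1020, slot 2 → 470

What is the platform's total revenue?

Ranked by bid: $8.29 (Cinder) > $7.45 (Tessera) > $6.81 (Helix) > …
Slot 1: Cinder pays $7.45 × 1020 = $7599.00
Slot 2: Tessera pays $6.81 × 470 = $3200.70
Total = $10799.70

Total revenue: $10799.70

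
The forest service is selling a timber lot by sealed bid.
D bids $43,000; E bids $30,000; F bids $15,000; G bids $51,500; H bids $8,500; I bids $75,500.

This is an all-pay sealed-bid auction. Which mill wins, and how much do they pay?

I pays $75,500

Rule: the highest bidder wins the item, but every bidder pays their own bid.
Bids ranked: 75,500 (I) > 51,500 (G) > 43,000 (D) > 30,000 (E) > 15,000 (F) > 8,500 (H)
I is highest and takes the item; every bidder forfeits their bid.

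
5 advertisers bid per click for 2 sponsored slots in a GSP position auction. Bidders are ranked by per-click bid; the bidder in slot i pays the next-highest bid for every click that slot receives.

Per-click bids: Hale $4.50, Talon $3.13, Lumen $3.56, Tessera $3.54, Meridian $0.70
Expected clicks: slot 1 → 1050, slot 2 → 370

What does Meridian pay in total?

Meridian pays $0.00

Sorting advertisers: $4.50 (Hale) > $3.56 (Lumen) > $3.54 (Tessera) > …
Meridian ranks below slot 2 → no slot, pays nothing.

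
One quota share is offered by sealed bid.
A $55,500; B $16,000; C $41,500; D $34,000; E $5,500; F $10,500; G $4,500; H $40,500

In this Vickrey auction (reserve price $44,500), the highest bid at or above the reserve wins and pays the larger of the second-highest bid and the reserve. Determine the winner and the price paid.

A pays $44,500

Rule: the highest bid at or above the reserve wins and pays the larger of the second-highest bid and the reserve.
Sorting bids: 55,500 (A) > 41,500 (C) > 40,500 (H) > 34,000 (D) > 16,000 (B) > 10,500 (F) > …
A has the top bid at or above the reserve ($55,500).
Second-highest bid $41,500 is below the reserve $44,500, so the reserve binds → payment $44,500.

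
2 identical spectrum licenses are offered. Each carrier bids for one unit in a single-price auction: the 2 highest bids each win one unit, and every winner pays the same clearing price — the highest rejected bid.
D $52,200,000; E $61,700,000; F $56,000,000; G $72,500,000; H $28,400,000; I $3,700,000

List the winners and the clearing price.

Bids ranked high→low: 72,500,000 (G), 61,700,000 (E), 56,000,000 (F), 52,200,000 (D), …
The 2 highest are G, E.
Clearing price = highest rejected bid = $56,000,000.

G, E; each pays $56,000,000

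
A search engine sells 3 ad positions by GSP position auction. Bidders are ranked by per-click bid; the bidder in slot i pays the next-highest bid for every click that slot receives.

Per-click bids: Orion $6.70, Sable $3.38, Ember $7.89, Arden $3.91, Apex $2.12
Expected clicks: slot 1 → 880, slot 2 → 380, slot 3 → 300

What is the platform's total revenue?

Ranked by bid: $7.89 (Ember) > $6.70 (Orion) > $3.91 (Arden) > $3.38 (Sable) > …
Slot 1: Ember pays $6.70 × 880 = $5896.00
Slot 2: Orion pays $3.91 × 380 = $1485.80
Slot 3: Arden pays $3.38 × 300 = $1014.00
Total = $8395.80

Total revenue: $8395.80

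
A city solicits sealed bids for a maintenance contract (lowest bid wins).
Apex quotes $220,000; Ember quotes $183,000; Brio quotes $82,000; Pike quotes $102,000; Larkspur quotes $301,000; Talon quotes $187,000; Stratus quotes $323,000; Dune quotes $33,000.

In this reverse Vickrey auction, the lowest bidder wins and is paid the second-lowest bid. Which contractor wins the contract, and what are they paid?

Dune is paid $82,000

Bids in order: 33,000 (Dune) < 82,000 (Brio) < 102,000 (Pike) < 183,000 (Ember) < 187,000 (Talon) < 220,000 (Apex) < …
Second-price: Dune is paid Brio's bid of $82,000.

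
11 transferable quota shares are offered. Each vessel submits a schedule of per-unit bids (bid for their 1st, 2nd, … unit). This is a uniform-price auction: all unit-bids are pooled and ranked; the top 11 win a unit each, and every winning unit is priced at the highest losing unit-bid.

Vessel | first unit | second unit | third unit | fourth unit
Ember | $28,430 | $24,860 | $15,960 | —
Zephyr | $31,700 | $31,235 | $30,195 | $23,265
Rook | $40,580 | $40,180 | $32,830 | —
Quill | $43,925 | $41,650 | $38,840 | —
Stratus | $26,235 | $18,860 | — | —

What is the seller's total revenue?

Total revenue: $273,460

Pooled unit-bids ranked (top 11): 43,925 (Quill-1), 41,650 (Quill-2), 40,580 (Rook-1), 40,180 (Rook-2), 38,840 (Quill-3), 32,830 (Rook-3), 31,700 (Zephyr-1), 31,235 (Zephyr-2), 30,195 (Zephyr-3), 28,430 (Ember-1), 26,235 (Stratus-1)
The (k+1)-th unit-bid is $24,860.
Allocation: Ember 1, Quill 3, Rook 3, Stratus 1, Zephyr 3. Every unit priced at $24,860.
Revenue = 11 × 24,860 = $273,460.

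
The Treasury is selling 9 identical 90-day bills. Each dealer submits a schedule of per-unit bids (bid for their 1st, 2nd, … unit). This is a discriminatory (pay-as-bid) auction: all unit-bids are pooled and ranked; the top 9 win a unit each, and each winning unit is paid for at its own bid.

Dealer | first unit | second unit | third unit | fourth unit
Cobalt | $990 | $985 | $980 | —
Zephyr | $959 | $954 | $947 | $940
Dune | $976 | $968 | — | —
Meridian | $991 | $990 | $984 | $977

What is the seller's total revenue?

Total revenue: $8,841

All unit-bids, highest first — top 9: 991 (Meridian-1), 990 (Cobalt-1), 990 (Meridian-2), 985 (Cobalt-2), 984 (Meridian-3), 980 (Cobalt-3), 977 (Meridian-4), 976 (Dune-1), 968 (Dune-2)
Next rejected bid: $959 (not a price — pay-as-bid).
Each winning unit pays its own bid.
Revenue = 991 + 990 + 990 + 985 + 984 + 980 + 977 + 976 + 968 = $8,841.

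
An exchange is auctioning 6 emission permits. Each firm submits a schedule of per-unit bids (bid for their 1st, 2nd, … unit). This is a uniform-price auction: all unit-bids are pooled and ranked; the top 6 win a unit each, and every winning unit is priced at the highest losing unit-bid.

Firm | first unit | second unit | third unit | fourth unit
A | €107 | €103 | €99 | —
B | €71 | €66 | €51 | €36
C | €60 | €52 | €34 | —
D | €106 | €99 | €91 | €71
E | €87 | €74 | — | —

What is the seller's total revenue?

Total revenue: €522

Merging the schedules and taking the best 6: 107 (A-1), 106 (D-1), 103 (A-2), 99 (A-3), 99 (D-2), 91 (D-3)
The (k+1)-th unit-bid is €87.
Allocation: A 3, D 3. Every unit priced at €87.
Revenue = 6 × 87 = €522.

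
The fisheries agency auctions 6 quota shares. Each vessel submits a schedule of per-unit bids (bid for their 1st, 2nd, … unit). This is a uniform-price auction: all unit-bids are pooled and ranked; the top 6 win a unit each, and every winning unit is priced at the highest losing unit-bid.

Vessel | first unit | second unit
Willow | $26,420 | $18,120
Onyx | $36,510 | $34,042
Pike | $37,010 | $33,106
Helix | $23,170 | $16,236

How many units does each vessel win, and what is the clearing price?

Helix 1, Onyx 2, Pike 2, Willow 1; clearing price $18,120

Pooled unit-bids ranked (top 6): 37,010 (Pike-1), 36,510 (Onyx-1), 34,042 (Onyx-2), 33,106 (Pike-2), 26,420 (Willow-1), 23,170 (Helix-1)
The (k+1)-th unit-bid is $18,120.
Allocation: Helix 1, Onyx 2, Pike 2, Willow 1.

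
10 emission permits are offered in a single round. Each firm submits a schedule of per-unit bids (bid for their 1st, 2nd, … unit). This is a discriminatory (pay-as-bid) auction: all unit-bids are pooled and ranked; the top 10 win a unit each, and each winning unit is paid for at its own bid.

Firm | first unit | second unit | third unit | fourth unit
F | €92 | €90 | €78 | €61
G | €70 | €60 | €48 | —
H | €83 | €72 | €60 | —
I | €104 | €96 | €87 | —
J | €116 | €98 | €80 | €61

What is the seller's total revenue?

Merging the schedules and taking the best 10: 116 (J-1), 104 (I-1), 98 (J-2), 96 (I-2), 92 (F-1), 90 (F-2), 87 (I-3), 83 (H-1), 80 (J-3), 78 (F-3)
Next rejected bid: €72 (not a price — pay-as-bid).
Each winning unit pays its own bid.
Revenue = 116 + 104 + 98 + 96 + 92 + 90 + 87 + 83 + 80 + 78 = €924.

Total revenue: €924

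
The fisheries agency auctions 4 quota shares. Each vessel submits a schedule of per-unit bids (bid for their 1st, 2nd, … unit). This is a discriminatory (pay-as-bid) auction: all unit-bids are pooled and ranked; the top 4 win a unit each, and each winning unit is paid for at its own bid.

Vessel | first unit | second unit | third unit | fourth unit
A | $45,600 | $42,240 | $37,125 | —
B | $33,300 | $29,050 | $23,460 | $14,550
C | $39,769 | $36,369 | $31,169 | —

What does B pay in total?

B pays $0

All unit-bids, highest first — top 4: 45,600 (A-1), 42,240 (A-2), 39,769 (C-1), 37,125 (A-3)
Next rejected bid: $36,369 (not a price — pay-as-bid).
B wins no units.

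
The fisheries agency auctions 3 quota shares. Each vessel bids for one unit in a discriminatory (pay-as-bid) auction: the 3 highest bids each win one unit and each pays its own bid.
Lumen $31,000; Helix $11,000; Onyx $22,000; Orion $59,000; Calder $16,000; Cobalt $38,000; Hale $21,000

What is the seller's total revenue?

Total revenue: $128,000

Ordering the bids: 59,000 (Orion), 38,000 (Cobalt), 31,000 (Lumen), 22,000 (Onyx), 21,000 (Hale), …
The 3 highest are Orion, Cobalt, Lumen.
Total revenue = 59,000 + 38,000 + 31,000 = $128,000.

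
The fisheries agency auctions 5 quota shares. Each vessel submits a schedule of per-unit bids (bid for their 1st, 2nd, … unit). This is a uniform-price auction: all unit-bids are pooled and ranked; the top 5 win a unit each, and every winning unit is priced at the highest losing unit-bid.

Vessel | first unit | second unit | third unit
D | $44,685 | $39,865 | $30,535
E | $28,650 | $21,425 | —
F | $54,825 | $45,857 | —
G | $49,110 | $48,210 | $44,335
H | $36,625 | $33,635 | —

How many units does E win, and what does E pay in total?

E: 0 units, pays $0

Pooled unit-bids ranked (top 5): 54,825 (F-1), 49,110 (G-1), 48,210 (G-2), 45,857 (F-2), 44,685 (D-1)
The (k+1)-th unit-bid is $44,335.
E wins 0 unit(s) at $44,335 each.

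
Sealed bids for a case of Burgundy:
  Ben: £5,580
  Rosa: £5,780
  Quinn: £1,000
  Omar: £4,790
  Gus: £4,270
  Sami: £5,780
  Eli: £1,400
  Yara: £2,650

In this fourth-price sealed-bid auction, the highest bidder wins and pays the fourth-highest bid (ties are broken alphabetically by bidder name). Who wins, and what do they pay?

Rosa pays £4,790

Rule: the highest bidder wins and pays the fourth-highest bid.
Sorting bids: 5,780 (Rosa) > 5,780 (Sami) > 5,580 (Ben) > 4,790 (Omar) > 4,270 (Gus) > 2,650 (Yara) > …
Rosa and Sami tie at £5,780; tie-break gives it to Rosa.
Rosa is highest; pays the fourth-highest bid, £4,790.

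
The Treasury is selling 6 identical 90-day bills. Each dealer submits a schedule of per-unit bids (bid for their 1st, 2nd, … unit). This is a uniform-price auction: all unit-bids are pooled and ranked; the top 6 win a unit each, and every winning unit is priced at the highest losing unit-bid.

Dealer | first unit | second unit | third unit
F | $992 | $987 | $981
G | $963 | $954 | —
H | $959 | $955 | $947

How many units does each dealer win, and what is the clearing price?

F 3, G 1, H 2; clearing price $954

Merging the schedules and taking the best 6: 992 (F-1), 987 (F-2), 981 (F-3), 963 (G-1), 959 (H-1), 955 (H-2)
The (k+1)-th unit-bid is $954.
Allocation: F 3, G 1, H 2.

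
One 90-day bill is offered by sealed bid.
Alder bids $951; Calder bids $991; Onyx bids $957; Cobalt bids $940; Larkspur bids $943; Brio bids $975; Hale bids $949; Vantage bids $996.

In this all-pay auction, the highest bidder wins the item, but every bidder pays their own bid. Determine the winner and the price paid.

Vantage pays $996

All-pay auction: the highest bidder wins the item, but every bidder pays their own bid.
Sorting bids: 996 (Vantage) > 991 (Calder) > 975 (Brio) > 957 (Onyx) > 951 (Alder) > 949 (Hale) > …
Vantage wins with the top bid; all bids are sunk regardless.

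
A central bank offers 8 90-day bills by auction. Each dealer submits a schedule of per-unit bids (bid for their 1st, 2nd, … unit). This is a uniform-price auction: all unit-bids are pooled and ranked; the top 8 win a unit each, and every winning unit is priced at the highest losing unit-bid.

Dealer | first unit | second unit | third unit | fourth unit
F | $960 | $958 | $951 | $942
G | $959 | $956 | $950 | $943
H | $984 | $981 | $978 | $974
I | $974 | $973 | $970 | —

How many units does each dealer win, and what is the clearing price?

All unit-bids, highest first — top 8: 984 (H-1), 981 (H-2), 978 (H-3), 974 (H-4), 974 (I-1), 973 (I-2), 970 (I-3), 960 (F-1)
The (k+1)-th unit-bid is $959.
Allocation: F 1, H 4, I 3.

F 1, H 4, I 3; clearing price $959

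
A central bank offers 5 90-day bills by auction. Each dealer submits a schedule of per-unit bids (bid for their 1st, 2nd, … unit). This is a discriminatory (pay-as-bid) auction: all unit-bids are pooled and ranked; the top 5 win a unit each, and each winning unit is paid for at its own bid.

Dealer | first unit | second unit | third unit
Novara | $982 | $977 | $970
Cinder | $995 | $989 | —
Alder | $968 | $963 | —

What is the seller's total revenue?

All unit-bids, highest first — top 5: 995 (Cinder-1), 989 (Cinder-2), 982 (Novara-1), 977 (Novara-2), 970 (Novara-3)
Next rejected bid: $968 (not a price — pay-as-bid).
Each winning unit pays its own bid.
Revenue = 995 + 989 + 982 + 977 + 970 = $4,913.

Total revenue: $4,913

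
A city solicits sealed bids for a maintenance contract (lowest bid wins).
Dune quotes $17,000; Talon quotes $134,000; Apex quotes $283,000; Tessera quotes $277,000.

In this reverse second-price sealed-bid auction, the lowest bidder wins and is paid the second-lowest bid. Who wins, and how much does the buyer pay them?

Rule: the lowest bidder wins and is paid the second-lowest bid.
Sorting bids: 17,000 (Dune) < 134,000 (Talon) < 277,000 (Tessera) < 283,000 (Apex)
Dune wins with the lowest bid; price is set by the runner-up at $134,000.

Dune is paid $134,000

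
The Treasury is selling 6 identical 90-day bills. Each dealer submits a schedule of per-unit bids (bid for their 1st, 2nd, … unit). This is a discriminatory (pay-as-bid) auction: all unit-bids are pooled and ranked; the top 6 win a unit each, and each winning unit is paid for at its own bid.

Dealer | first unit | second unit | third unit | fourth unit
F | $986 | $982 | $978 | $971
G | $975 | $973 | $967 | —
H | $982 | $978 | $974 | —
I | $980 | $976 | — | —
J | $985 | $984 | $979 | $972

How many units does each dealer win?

F 2, H 1, I 1, J 2

Merging the schedules and taking the best 6: 986 (F-1), 985 (J-1), 984 (J-2), 982 (F-2), 982 (H-1), 980 (I-1)
Next rejected bid: $979 (not a price — pay-as-bid).
Allocation: F 2, H 1, I 1, J 2.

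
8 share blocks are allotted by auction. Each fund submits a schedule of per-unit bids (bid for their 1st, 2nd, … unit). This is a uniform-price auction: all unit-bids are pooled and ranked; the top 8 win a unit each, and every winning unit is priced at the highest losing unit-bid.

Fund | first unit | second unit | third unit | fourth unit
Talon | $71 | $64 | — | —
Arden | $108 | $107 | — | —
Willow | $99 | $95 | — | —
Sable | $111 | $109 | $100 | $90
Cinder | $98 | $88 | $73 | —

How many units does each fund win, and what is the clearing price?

Arden 2, Cinder 1, Sable 3, Willow 2; clearing price $90

Merging the schedules and taking the best 8: 111 (Sable-1), 109 (Sable-2), 108 (Arden-1), 107 (Arden-2), 100 (Sable-3), 99 (Willow-1), 98 (Cinder-1), 95 (Willow-2)
Highest rejected unit-bid = $90.
Allocation: Arden 2, Cinder 1, Sable 3, Willow 2.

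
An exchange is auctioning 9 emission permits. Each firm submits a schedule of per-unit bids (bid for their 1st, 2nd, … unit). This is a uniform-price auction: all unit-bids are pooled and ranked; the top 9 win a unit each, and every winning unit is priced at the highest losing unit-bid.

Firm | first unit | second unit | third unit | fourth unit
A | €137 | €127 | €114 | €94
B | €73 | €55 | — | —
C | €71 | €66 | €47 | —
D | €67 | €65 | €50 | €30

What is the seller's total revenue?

Total revenue: €495

Merging the schedules and taking the best 9: 137 (A-1), 127 (A-2), 114 (A-3), 94 (A-4), 73 (B-1), 71 (C-1), 67 (D-1), 66 (C-2), 65 (D-2)
First bid not allocated: €55.
Allocation: A 4, B 1, C 2, D 2. Every unit priced at €55.
Revenue = 9 × 55 = €495.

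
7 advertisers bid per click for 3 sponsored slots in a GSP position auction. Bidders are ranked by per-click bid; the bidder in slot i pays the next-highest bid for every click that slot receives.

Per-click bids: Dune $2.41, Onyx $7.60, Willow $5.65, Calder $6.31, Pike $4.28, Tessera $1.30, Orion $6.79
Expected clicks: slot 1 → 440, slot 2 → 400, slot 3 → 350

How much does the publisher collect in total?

Per-click bids in order: $7.60 (Onyx) > $6.79 (Orion) > $6.31 (Calder) > $5.65 (Willow) > …
Slot 1: Onyx pays $6.79 × 440 = $2987.60
Slot 2: Orion pays $6.31 × 400 = $2524.00
Slot 3: Calder pays $5.65 × 350 = $1977.50
Total = $7489.10

Total revenue: $7489.10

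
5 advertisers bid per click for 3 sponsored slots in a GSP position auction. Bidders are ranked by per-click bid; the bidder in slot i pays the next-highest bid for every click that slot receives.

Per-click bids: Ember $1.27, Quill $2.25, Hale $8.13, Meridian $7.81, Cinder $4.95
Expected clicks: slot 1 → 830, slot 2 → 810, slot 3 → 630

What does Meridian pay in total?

Sorting advertisers: $8.13 (Hale) > $7.81 (Meridian) > $4.95 (Cinder) > $2.25 (Quill) > …
Meridian holds slot 2 → pays next bid $4.95 × 810 clicks = $4009.50.

Meridian pays $4009.50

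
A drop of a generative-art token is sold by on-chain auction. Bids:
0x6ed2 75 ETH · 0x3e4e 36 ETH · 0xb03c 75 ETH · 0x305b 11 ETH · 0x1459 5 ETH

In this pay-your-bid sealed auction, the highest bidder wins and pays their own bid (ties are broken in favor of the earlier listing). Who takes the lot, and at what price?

0x6ed2 pays 75 ETH

Bids ranked: 75 (0x6ed2) > 75 (0xb03c) > 36 (0x3e4e) > 11 (0x305b) > 5 (0x1459)
Tie at 75 ETH → 0x6ed2 wins by tie-break.
0x6ed2 is highest → pays own bid, 75 ETH.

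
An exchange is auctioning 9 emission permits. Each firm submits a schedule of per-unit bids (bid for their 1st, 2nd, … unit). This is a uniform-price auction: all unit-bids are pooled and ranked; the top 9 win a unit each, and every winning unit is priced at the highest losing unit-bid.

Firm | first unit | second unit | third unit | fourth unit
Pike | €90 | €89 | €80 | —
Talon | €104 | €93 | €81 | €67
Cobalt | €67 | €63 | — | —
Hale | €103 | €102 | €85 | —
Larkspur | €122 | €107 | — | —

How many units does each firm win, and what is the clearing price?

All unit-bids, highest first — top 9: 122 (Larkspur-1), 107 (Larkspur-2), 104 (Talon-1), 103 (Hale-1), 102 (Hale-2), 93 (Talon-2), 90 (Pike-1), 89 (Pike-2), 85 (Hale-3)
Highest rejected unit-bid = €81.
Allocation: Hale 3, Larkspur 2, Pike 2, Talon 2.

Hale 3, Larkspur 2, Pike 2, Talon 2; clearing price €81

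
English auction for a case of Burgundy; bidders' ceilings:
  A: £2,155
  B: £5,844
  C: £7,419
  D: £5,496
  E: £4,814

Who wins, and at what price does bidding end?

Rule: the price rises until one bidder remains; the winner pays the price at which the last rival dropped out.
Limits ranked: 7,419 (C) > 5,844 (B) > 5,496 (D) > 4,814 (E) > 2,155 (A)
Once the price passes £5,844, only C is left; the hammer falls at B's limit of £5,844.

C wins at £5,844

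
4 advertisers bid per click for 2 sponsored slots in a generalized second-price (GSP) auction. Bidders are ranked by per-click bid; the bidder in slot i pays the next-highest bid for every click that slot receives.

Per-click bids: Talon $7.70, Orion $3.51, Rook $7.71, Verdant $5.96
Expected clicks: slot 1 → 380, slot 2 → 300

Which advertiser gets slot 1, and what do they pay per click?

Ranked by bid: $7.71 (Rook) > $7.70 (Talon) > $5.96 (Verdant) > …
Slot 1 goes to the first-ranked bidder, Rook, who pays the next bid down: $7.70/click.

Rook; $7.70 per click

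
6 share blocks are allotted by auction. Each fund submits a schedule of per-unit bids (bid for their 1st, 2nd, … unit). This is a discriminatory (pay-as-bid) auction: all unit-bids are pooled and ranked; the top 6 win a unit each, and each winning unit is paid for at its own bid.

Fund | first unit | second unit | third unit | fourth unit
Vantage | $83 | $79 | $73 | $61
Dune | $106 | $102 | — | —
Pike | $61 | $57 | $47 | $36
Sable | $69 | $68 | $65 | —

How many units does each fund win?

Pooled unit-bids ranked (top 6): 106 (Dune-1), 102 (Dune-2), 83 (Vantage-1), 79 (Vantage-2), 73 (Vantage-3), 69 (Sable-1)
Next rejected bid: $68 (not a price — pay-as-bid).
Allocation: Dune 2, Sable 1, Vantage 3.

Dune 2, Sable 1, Vantage 3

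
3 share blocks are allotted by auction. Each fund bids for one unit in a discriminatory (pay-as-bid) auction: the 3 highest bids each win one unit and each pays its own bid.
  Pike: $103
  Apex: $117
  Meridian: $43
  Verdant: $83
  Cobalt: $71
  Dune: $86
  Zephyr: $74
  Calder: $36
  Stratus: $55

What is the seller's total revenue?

Total revenue: $306

Ordering the bids: 117 (Apex), 103 (Pike), 86 (Dune), 83 (Verdant), 74 (Zephyr), …
The 3 highest are Apex, Pike, Dune.
Total revenue = 117 + 103 + 86 = $306.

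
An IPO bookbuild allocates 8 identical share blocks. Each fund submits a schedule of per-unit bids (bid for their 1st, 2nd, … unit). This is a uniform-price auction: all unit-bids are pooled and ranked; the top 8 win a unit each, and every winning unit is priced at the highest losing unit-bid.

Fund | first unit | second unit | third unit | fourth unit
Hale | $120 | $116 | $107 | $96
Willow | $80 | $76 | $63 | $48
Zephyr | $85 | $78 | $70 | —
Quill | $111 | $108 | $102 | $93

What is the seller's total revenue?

Total revenue: $680

Merging the schedules and taking the best 8: 120 (Hale-1), 116 (Hale-2), 111 (Quill-1), 108 (Quill-2), 107 (Hale-3), 102 (Quill-3), 96 (Hale-4), 93 (Quill-4)
First bid not allocated: $85.
Allocation: Hale 4, Quill 4. Every unit priced at $85.
Revenue = 8 × 85 = $680.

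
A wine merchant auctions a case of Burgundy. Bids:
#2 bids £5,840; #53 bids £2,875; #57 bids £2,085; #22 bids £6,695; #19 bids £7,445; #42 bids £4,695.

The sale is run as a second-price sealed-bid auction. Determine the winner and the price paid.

#19 pays £6,695

Rule: the highest bidder wins and pays the second-highest bid.
Bids in order: 7,445 (#19) > 6,695 (#22) > 5,840 (#2) > 4,695 (#42) > 2,875 (#53) > 2,085 (#57)
#19 wins with the highest bid; price is set by the runner-up at £6,695.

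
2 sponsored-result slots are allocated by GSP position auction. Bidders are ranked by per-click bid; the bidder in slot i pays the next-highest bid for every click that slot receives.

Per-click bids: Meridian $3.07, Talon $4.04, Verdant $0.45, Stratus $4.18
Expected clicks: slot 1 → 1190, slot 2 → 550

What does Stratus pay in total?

Ranked by bid: $4.18 (Stratus) > $4.04 (Talon) > $3.07 (Meridian) > …
Stratus holds slot 1 → pays next bid $4.04 × 1190 clicks = $4807.60.

Stratus pays $4807.60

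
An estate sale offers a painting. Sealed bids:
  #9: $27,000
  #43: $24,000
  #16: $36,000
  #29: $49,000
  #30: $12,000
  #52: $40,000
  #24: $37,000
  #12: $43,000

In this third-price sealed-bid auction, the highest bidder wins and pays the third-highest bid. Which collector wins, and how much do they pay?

Bids in order: 49,000 (#29) > 43,000 (#12) > 40,000 (#52) > 37,000 (#24) > 36,000 (#16) > 27,000 (#9) > …
#29 wins; payment is bid #3 in the ranking = $40,000.

#29 pays $40,000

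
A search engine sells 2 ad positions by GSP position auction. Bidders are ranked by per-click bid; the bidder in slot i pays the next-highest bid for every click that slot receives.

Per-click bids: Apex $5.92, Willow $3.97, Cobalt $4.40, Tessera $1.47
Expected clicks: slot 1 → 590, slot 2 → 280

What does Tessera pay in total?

Tessera pays $0.00

Ranked by bid: $5.92 (Apex) > $4.40 (Cobalt) > $3.97 (Willow) > …
Tessera ranks below slot 2 → no slot, pays nothing.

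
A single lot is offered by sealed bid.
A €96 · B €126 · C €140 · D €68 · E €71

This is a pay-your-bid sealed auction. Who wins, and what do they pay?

C pays €140

Bids ranked: 140 (C) > 126 (B) > 96 (A) > 71 (E) > 68 (D)
C has the highest bid and pays exactly that: €140.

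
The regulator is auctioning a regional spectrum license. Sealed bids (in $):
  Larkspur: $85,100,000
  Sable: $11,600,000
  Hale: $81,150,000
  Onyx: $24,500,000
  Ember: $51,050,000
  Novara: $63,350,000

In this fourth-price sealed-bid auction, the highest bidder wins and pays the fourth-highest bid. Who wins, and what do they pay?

Fourth-price sealed-bid auction: the highest bidder wins and pays the fourth-highest bid.
Sorting bids: 85,100,000 (Larkspur) > 81,150,000 (Hale) > 63,350,000 (Novara) > 51,050,000 (Ember) > 24,500,000 (Onyx) > 11,600,000 (Sable)
Larkspur wins; payment is bid #4 in the ranking = $51,050,000.

Larkspur pays $51,050,000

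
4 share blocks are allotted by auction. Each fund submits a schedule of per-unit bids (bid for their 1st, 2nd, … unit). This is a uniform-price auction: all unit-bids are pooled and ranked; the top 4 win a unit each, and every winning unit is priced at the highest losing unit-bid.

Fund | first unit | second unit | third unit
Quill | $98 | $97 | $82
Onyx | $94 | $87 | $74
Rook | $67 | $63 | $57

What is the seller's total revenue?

Total revenue: $328

All unit-bids, highest first — top 4: 98 (Quill-1), 97 (Quill-2), 94 (Onyx-1), 87 (Onyx-2)
The (k+1)-th unit-bid is $82.
Allocation: Onyx 2, Quill 2. Every unit priced at $82.
Revenue = 4 × 82 = $328.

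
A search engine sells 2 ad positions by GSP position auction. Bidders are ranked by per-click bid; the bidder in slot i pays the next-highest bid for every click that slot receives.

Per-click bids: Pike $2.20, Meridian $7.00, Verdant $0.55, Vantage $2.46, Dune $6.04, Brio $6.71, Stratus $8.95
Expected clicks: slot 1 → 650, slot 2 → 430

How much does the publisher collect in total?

Total revenue: $7435.30

Per-click bids in order: $8.95 (Stratus) > $7.00 (Meridian) > $6.71 (Brio) > …
Slot 1: Stratus pays $7.00 × 650 = $4550.00
Slot 2: Meridian pays $6.71 × 430 = $2885.30
Total = $7435.30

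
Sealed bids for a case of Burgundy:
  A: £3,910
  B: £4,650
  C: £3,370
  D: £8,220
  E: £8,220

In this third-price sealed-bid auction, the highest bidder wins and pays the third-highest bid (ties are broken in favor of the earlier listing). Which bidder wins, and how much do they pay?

D pays £4,650

Third-price sealed-bid auction: the highest bidder wins and pays the third-highest bid.
Sorting bids: 8,220 (D) > 8,220 (E) > 4,650 (B) > 3,910 (A) > 3,370 (C)
Tie at £8,220 → D wins by tie-break.
D is highest; pays the third-highest bid, £4,650.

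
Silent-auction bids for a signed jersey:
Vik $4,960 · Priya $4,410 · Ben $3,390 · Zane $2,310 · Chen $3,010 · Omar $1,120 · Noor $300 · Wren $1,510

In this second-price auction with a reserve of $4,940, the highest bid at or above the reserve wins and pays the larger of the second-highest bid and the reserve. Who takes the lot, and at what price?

Sorting bids: 4,960 (Vik) > 4,410 (Priya) > 3,390 (Ben) > 3,010 (Chen) > 2,310 (Zane) > 1,510 (Wren) > …
Highest eligible bid: Vik at $4,960.
Second-highest bid $4,410 is below the reserve $4,940, so the reserve binds → payment $4,940.

Vik pays $4,940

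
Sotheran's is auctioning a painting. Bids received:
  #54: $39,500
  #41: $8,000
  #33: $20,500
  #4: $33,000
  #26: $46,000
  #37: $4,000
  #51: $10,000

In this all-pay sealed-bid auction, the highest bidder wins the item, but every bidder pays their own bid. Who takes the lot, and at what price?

#26 pays $46,000

Bids ranked: 46,000 (#26) > 39,500 (#54) > 33,000 (#4) > 20,500 (#33) > 10,000 (#51) > 8,000 (#41) > …
#26 is highest and takes the item; every bidder forfeits their bid.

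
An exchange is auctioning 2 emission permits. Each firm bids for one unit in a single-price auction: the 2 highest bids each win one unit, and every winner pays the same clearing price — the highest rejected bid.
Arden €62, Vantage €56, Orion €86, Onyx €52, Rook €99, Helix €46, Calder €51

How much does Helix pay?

Helix pays €0

Ordering the bids: 99 (Rook), 86 (Orion), 62 (Arden), 56 (Vantage), …
Winners (2 units): Rook, Orion.
Highest unsuccessful bid: €62 → clearing price.
Helix does not win → pays €0.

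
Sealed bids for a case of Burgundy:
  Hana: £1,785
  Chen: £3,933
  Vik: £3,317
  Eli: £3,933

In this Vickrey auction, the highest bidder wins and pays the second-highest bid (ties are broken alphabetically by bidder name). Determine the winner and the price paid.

Sorting bids: 3,933 (Chen) > 3,933 (Eli) > 3,317 (Vik) > 1,785 (Hana)
Chen and Eli tie at £3,933; tie-break gives it to Chen.
Second-price: Chen pays Eli's bid of £3,933.

Chen pays £3,933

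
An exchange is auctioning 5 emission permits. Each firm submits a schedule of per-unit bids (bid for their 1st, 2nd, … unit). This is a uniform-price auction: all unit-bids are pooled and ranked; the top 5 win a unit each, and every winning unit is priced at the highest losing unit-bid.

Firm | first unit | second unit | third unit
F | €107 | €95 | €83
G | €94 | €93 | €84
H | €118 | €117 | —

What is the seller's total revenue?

Total revenue: €465

Pooled unit-bids ranked (top 5): 118 (H-1), 117 (H-2), 107 (F-1), 95 (F-2), 94 (G-1)
Highest rejected unit-bid = €93.
Allocation: F 2, G 1, H 2. Every unit priced at €93.
Revenue = 5 × 93 = €465.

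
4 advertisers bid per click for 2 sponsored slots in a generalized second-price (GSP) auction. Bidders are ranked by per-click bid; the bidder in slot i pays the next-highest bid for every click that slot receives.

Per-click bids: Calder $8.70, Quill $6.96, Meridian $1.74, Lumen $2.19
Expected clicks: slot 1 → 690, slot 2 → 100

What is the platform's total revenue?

Per-click bids in order: $8.70 (Calder) > $6.96 (Quill) > $2.19 (Lumen) > …
Slot 1: Calder pays $6.96 × 690 = $4802.40
Slot 2: Quill pays $2.19 × 100 = $219.00
Total = $5021.40

Total revenue: $5021.40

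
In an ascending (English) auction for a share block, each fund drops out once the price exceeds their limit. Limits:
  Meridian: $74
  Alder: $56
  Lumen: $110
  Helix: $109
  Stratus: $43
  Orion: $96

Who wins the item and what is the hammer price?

Lumen wins at $109

Open ascending-bid auction: the price rises until one bidder remains; the winner pays the price at which the last rival dropped out.
Limits in order: 110 (Lumen) > 109 (Helix) > 96 (Orion) > 74 (Meridian) > 56 (Alder) > 43 (Stratus)
Bidding ends when Helix exits at $109; Lumen takes it.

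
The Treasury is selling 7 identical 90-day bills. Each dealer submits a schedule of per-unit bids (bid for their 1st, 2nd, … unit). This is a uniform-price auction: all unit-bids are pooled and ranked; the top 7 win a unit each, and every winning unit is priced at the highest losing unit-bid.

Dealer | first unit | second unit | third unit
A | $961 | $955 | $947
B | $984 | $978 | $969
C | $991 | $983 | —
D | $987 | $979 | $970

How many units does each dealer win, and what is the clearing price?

All unit-bids, highest first — top 7: 991 (C-1), 987 (D-1), 984 (B-1), 983 (C-2), 979 (D-2), 978 (B-2), 970 (D-3)
First bid not allocated: $969.
Allocation: B 2, C 2, D 3.

B 2, C 2, D 3; clearing price $969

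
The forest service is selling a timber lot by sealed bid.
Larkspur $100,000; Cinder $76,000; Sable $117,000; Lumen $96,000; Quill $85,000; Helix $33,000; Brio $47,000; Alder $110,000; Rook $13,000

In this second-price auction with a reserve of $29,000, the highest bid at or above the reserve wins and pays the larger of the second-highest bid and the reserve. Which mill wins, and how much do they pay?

Sable pays $110,000

Bids ranked: 117,000 (Sable) > 110,000 (Alder) > 100,000 (Larkspur) > 96,000 (Lumen) > 85,000 (Quill) > 76,000 (Cinder) > …
Highest eligible bid: Sable at $117,000.
Second-highest bid $110,000 exceeds the reserve $29,000 → payment $110,000.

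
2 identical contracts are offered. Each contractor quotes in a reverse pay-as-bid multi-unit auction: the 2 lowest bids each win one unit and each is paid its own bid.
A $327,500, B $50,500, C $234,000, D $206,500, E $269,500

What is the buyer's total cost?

Ordering the bids: 50,500 (B), 206,500 (D), 234,000 (C), 269,500 (E), …
The 2 lowest are B, D.
Total cost = 50,500 + 206,500 = $257,000.

Total cost: $257,000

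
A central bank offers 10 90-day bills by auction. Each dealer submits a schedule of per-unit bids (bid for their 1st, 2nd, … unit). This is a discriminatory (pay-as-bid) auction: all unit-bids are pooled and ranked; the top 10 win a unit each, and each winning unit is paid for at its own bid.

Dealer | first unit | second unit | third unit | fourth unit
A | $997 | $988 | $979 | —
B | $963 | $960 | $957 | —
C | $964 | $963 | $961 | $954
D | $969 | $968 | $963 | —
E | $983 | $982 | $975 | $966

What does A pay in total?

All unit-bids, highest first — top 10: 997 (A-1), 988 (A-2), 983 (E-1), 982 (E-2), 979 (A-3), 975 (E-3), 969 (D-1), 968 (D-2), 966 (E-4), 964 (C-1)
Next rejected bid: $963 (not a price — pay-as-bid).
A's winning unit-bids: 997 + 988 + 979 = $2,964.

A pays $2,964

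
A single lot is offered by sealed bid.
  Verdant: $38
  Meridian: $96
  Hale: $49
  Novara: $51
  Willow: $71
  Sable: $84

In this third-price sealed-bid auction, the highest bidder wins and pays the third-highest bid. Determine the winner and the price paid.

Rule: the highest bidder wins and pays the third-highest bid.
Bids in order: 96 (Meridian) > 84 (Sable) > 71 (Willow) > 51 (Novara) > 49 (Hale) > 38 (Verdant)
Meridian is highest; pays the third-highest bid, $71.

Meridian pays $71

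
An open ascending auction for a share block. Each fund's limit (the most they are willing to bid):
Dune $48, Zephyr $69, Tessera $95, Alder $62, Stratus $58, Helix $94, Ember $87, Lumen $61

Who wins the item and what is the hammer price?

Limits in order: 95 (Tessera) > 94 (Helix) > 87 (Ember) > 69 (Zephyr) > 62 (Alder) > 61 (Lumen) > …
Helix is the last rival to drop out, at $94; Tessera remains and wins at that price.

Tessera wins at $94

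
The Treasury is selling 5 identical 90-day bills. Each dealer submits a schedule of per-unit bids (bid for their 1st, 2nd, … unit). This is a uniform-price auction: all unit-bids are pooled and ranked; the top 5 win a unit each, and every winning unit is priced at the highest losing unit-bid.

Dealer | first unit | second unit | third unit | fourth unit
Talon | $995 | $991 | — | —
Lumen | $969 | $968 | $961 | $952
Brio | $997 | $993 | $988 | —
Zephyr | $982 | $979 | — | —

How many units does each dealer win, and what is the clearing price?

Brio 3, Talon 2; clearing price $982

Merging the schedules and taking the best 5: 997 (Brio-1), 995 (Talon-1), 993 (Brio-2), 991 (Talon-2), 988 (Brio-3)
Highest rejected unit-bid = $982.
Allocation: Brio 3, Talon 2.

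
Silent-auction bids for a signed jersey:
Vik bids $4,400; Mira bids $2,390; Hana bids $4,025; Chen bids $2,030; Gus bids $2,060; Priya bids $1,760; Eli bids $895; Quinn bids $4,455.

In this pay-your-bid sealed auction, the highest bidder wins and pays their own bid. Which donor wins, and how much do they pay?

Sorting bids: 4,455 (Quinn) > 4,400 (Vik) > 4,025 (Hana) > 2,390 (Mira) > 2,060 (Gus) > 2,030 (Chen) > …
First-price: Quinn pays what they bid, $4,455.

Quinn pays $4,455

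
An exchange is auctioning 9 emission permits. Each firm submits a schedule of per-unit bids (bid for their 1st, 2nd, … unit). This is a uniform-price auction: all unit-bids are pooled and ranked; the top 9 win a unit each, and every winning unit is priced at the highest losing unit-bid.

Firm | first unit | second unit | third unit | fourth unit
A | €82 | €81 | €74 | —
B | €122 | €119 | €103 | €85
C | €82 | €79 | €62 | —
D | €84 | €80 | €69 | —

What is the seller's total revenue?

Total revenue: €711

All unit-bids, highest first — top 9: 122 (B-1), 119 (B-2), 103 (B-3), 85 (B-4), 84 (D-1), 82 (A-1), 82 (C-1), 81 (A-2), 80 (D-2)
The (k+1)-th unit-bid is €79.
Allocation: A 2, B 4, C 1, D 2. Every unit priced at €79.
Revenue = 9 × 79 = €711.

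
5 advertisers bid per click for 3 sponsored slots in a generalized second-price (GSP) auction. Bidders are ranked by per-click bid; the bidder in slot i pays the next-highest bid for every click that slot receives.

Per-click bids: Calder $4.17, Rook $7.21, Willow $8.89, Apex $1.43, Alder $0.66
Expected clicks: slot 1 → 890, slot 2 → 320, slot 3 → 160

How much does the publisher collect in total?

Total revenue: $7980.10

Ranked by bid: $8.89 (Willow) > $7.21 (Rook) > $4.17 (Calder) > $1.43 (Apex) > …
Slot 1: Willow pays $7.21 × 890 = $6416.90
Slot 2: Rook pays $4.17 × 320 = $1334.40
Slot 3: Calder pays $1.43 × 160 = $228.80
Total = $7980.10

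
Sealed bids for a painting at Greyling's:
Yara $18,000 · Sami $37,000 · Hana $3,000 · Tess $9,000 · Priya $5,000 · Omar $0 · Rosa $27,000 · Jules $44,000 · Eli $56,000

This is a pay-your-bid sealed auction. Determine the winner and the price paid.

Bids in order: 56,000 (Eli) > 44,000 (Jules) > 37,000 (Sami) > 27,000 (Rosa) > 18,000 (Yara) > 9,000 (Tess) > …
Eli is highest → pays own bid, $56,000.

Eli pays $56,000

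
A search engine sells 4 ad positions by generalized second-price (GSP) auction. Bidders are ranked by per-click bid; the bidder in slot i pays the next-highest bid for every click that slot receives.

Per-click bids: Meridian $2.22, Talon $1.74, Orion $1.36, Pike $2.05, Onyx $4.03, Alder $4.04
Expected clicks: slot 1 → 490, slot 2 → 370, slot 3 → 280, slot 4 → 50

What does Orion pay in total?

Orion pays $0.00

Sorting advertisers: $4.04 (Alder) > $4.03 (Onyx) > $2.22 (Meridian) > $2.05 (Pike) > $1.74 (Talon) > …
Orion ranks below slot 4 → no slot, pays nothing.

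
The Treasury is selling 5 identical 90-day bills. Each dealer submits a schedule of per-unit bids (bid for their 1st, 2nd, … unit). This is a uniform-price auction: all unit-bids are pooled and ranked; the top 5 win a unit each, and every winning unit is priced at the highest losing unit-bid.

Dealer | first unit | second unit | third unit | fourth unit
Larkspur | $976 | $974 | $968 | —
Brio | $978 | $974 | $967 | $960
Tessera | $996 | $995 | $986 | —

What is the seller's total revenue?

All unit-bids, highest first — top 5: 996 (Tessera-1), 995 (Tessera-2), 986 (Tessera-3), 978 (Brio-1), 976 (Larkspur-1)
The (k+1)-th unit-bid is $974.
Allocation: Brio 1, Larkspur 1, Tessera 3. Every unit priced at $974.
Revenue = 5 × 974 = $4,870.

Total revenue: $4,870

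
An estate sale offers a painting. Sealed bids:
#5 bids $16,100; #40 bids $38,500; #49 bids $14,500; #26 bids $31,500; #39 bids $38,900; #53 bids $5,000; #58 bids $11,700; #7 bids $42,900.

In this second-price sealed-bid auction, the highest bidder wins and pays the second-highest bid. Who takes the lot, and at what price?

Rule: the highest bidder wins and pays the second-highest bid.
Sorting bids: 42,900 (#7) > 38,900 (#39) > 38,500 (#40) > 31,500 (#26) > 16,100 (#5) > 14,500 (#49) > …
Second-price: #7 pays #39's bid of $38,900.

#7 pays $38,900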